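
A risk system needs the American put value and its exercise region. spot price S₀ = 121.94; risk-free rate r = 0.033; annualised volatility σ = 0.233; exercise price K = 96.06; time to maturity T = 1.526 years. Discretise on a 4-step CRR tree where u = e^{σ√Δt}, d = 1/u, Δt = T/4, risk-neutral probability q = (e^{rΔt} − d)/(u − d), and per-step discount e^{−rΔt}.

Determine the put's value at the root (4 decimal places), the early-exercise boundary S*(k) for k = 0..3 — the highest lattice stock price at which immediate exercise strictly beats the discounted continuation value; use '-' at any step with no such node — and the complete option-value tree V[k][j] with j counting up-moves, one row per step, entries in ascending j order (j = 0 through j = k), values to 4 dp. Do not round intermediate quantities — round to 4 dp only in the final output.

params: Δt=0.38150 u=1.15478 d=0.86596 q=0.50795 e^(-rΔt)=0.98749
t_4 payoffs: 27.4888 4.6184 0.0000 0.0000 0.0000
t_3: node(3,0) S=79.1850 payoff=16.8750 vs cont=15.6732 → 16.8750 [stop]  node(3,1) S=105.5954 payoff=0.0000 vs cont=2.2440 → 2.2440 [wait]  node(3,2) S=140.8145 payoff=0.0000 vs cont=0.0000 → 0.0000 [wait]  node(3,3) S=187.7800 payoff=0.0000 vs cont=0.0000 → 0.0000 [wait]  ⇒ S*(3)=79.1850
t_2: node(2,0) S=91.4416 payoff=4.6184 vs cont=9.3251 → 9.3251 [wait]  node(2,1) S=121.9400 payoff=0.0000 vs cont=1.0904 → 1.0904 [wait]  node(2,2) S=162.6104 payoff=0.0000 vs cont=0.0000 → 0.0000 [wait]  ⇒ S*(2)=-
t_1: node(1,0) S=105.5954 payoff=0.0000 vs cont=5.0779 → 5.0779 [wait]  node(1,1) S=140.8145 payoff=0.0000 vs cont=0.5298 → 0.5298 [wait]  ⇒ S*(1)=-
t_0: node(0,0) S=121.9400 payoff=0.0000 vs cont=2.7331 → 2.7331 [wait]  ⇒ S*(0)=-

price = 2.7331
boundary = - - - 79.1850
tree:
2.7331
5.0779 0.5298
9.3251 1.0904 0.0000
16.8750 2.2440 0.0000 0.0000
27.4888 4.6184 0.0000 0.0000 0.0000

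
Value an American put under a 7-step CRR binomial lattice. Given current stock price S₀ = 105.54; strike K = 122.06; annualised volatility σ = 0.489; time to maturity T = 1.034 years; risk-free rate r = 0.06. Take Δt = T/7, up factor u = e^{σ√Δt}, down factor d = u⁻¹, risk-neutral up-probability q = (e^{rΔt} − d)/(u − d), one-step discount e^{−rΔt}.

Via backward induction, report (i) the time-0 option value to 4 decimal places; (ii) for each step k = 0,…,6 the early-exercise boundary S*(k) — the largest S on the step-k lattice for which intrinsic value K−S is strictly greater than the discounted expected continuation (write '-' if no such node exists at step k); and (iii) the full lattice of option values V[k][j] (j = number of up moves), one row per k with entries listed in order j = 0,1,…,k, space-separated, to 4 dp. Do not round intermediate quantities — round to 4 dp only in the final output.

Δt=0.14771, u=1.20676, d=0.82866, q=0.47670, disc=e^(-rΔt)=0.99118
k=7 terminal: V=max(K-S,0) → 93.7417 80.8208 62.0045 34.6028 0.0000 0.0000 0.0000 0.0000
k=6: j=0 S=34.1734 intr=87.8866 cont=86.8096 V=87.8866[EX]; j=1 S=49.7658 intr=72.2942 cont=71.2172 V=72.2942[EX]; j=2 S=72.4727 intr=49.5873 cont=48.5103 V=49.5873[EX]; j=3 S=105.5400 intr=16.5200 cont=17.9479 V=17.9479[hold]; j=4 S=153.6951 intr=0.0000 cont=0.0000 V=0.0000[hold]; j=5 S=223.8221 intr=0.0000 cont=0.0000 V=0.0000[hold]; j=6 S=325.9462 intr=0.0000 cont=0.0000 V=0.0000[hold]  S*(6)=72.4727
k=5: j=0 S=41.2392 intr=80.8208 cont=79.7438 V=80.8208[EX]; j=1 S=60.0555 intr=62.0045 cont=60.9275 V=62.0045[EX]; j=2 S=87.4572 intr=34.6028 cont=34.2005 V=34.6028[EX]; j=3 S=127.3616 intr=0.0000 cont=9.3093 V=9.3093[hold]; j=4 S=185.4733 intr=0.0000 cont=0.0000 V=0.0000[hold]; j=5 S=270.0999 intr=0.0000 cont=0.0000 V=0.0000[hold]  S*(5)=87.4572
k=4: j=0 S=49.7658 intr=72.2942 cont=71.2172 V=72.2942[EX]; j=1 S=72.4727 intr=49.5873 cont=48.5103 V=49.5873[EX]; j=2 S=105.5400 intr=16.5200 cont=22.3465 V=22.3465[hold]; j=3 S=153.6951 intr=0.0000 cont=4.8286 V=4.8286[hold]; j=4 S=223.8221 intr=0.0000 cont=0.0000 V=0.0000[hold]  S*(4)=72.4727
k=3: j=0 S=60.0555 intr=62.0045 cont=60.9275 V=62.0045[EX]; j=1 S=87.4572 intr=34.6028 cont=36.2788 V=36.2788[hold]; j=2 S=127.3616 intr=0.0000 cont=13.8723 V=13.8723[hold]; j=3 S=185.4733 intr=0.0000 cont=2.5045 V=2.5045[hold]  S*(3)=60.0555
k=2: j=0 S=72.4727 intr=49.5873 cont=49.3022 V=49.5873[EX]; j=1 S=105.5400 intr=16.5200 cont=25.3718 V=25.3718[hold]; j=2 S=153.6951 intr=0.0000 cont=8.3787 V=8.3787[hold]  S*(2)=72.4727
k=1: j=0 S=87.4572 intr=34.6028 cont=37.7082 V=37.7082[hold]; j=1 S=127.3616 intr=0.0000 cont=17.1188 V=17.1188[hold]  S*(1)=-
k=0: j=0 S=105.5400 intr=16.5200 cont=27.6472 V=27.6472[hold]  S*(0)=-

price = 27.6472
boundary = - - 72.4727 60.0555 72.4727 87.4572 72.4727
tree:
27.6472
37.7082 17.1188
49.5873 25.3718 8.3787
62.0045 36.2788 13.8723 2.5045
72.2942 49.5873 22.3465 4.8286 0.0000
80.8208 62.0045 34.6028 9.3093 0.0000 0.0000
87.8866 72.2942 49.5873 17.9479 0.0000 0.0000 0.0000
93.7417 80.8208 62.0045 34.6028 0.0000 0.0000 0.0000 0.0000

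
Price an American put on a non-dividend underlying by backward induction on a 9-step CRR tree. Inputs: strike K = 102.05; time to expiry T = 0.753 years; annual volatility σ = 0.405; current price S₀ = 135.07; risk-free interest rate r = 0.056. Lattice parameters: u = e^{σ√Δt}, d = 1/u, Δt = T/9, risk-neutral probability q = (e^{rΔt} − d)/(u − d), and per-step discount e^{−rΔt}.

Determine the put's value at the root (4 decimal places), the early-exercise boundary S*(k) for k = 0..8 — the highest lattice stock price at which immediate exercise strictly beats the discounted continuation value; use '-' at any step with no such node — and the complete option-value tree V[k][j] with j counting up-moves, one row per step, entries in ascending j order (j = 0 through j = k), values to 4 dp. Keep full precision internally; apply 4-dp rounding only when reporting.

Δt=0.08367, u=1.12428, d=0.88945, q=0.49075, disc=e^(-rΔt)=0.99533
k=9 terminal: V=max(K-S,0) → 54.9878 42.5626 26.8570 7.0048 0.0000 0.0000 0.0000 0.0000 0.0000 0.0000
k=8: j=0 S=52.9113 intr=49.1387 cont=48.6617 V=49.1387[EX]; j=1 S=66.8807 intr=35.1693 cont=34.6922 V=35.1693[EX]; j=2 S=84.5383 intr=17.5117 cont=17.0346 V=17.5117[EX]; j=3 S=106.8578 intr=0.0000 cont=3.5506 V=3.5506[hold]; j=4 S=135.0700 intr=0.0000 cont=0.0000 V=0.0000[hold]; j=5 S=170.7307 intr=0.0000 cont=0.0000 V=0.0000[hold]; j=6 S=215.8063 intr=0.0000 cont=0.0000 V=0.0000[hold]; j=7 S=272.7826 intr=0.0000 cont=0.0000 V=0.0000[hold]; j=8 S=344.8017 intr=0.0000 cont=0.0000 V=0.0000[hold]  S*(8)=84.5383
k=7: j=0 S=59.4874 intr=42.5626 cont=42.0856 V=42.5626[EX]; j=1 S=75.1930 intr=26.8570 cont=26.3800 V=26.8570[EX]; j=2 S=95.0452 intr=7.0048 cont=10.6105 V=10.6105[hold]; j=3 S=120.1386 intr=0.0000 cont=1.7997 V=1.7997[hold]; j=4 S=151.8571 intr=0.0000 cont=0.0000 V=0.0000[hold]; j=5 S=191.9499 intr=0.0000 cont=0.0000 V=0.0000[hold]; j=6 S=242.6277 intr=0.0000 cont=0.0000 V=0.0000[hold]; j=7 S=306.6854 intr=0.0000 cont=0.0000 V=0.0000[hold]  S*(7)=75.1930
k=6: j=0 S=66.8807 intr=35.1693 cont=34.6922 V=35.1693[EX]; j=1 S=84.5383 intr=17.5117 cont=18.7958 V=18.7958[hold]; j=2 S=106.8578 intr=0.0000 cont=6.2572 V=6.2572[hold]; j=3 S=135.0700 intr=0.0000 cont=0.9122 V=0.9122[hold]; j=4 S=170.7307 intr=0.0000 cont=0.0000 V=0.0000[hold]; j=5 S=215.8063 intr=0.0000 cont=0.0000 V=0.0000[hold]; j=6 S=272.7826 intr=0.0000 cont=0.0000 V=0.0000[hold]  S*(6)=66.8807
k=5: j=0 S=75.1930 intr=26.8570 cont=27.0072 V=27.0072[hold]; j=1 S=95.0452 intr=7.0048 cont=12.5835 V=12.5835[hold]; j=2 S=120.1386 intr=0.0000 cont=3.6172 V=3.6172[hold]; j=3 S=151.8571 intr=0.0000 cont=0.4624 V=0.4624[hold]; j=4 S=191.9499 intr=0.0000 cont=0.0000 V=0.0000[hold]; j=5 S=242.6277 intr=0.0000 cont=0.0000 V=0.0000[hold]  S*(5)=-
k=4: j=0 S=84.5383 intr=17.5117 cont=19.8357 V=19.8357[hold]; j=1 S=106.8578 intr=0.0000 cont=8.1451 V=8.1451[hold]; j=2 S=135.0700 intr=0.0000 cont=2.0593 V=2.0593[hold]; j=3 S=170.7307 intr=0.0000 cont=0.2344 V=0.2344[hold]; j=4 S=215.8063 intr=0.0000 cont=0.0000 V=0.0000[hold]  S*(4)=-
k=3: j=0 S=95.0452 intr=7.0048 cont=14.0327 V=14.0327[hold]; j=1 S=120.1386 intr=0.0000 cont=5.1344 V=5.1344[hold]; j=2 S=151.8571 intr=0.0000 cont=1.1583 V=1.1583[hold]; j=3 S=191.9499 intr=0.0000 cont=0.1188 V=0.1188[hold]  S*(3)=-
k=2: j=0 S=106.8578 intr=0.0000 cont=9.6207 V=9.6207[hold]; j=1 S=135.0700 intr=0.0000 cont=3.1683 V=3.1683[hold]; j=2 S=170.7307 intr=0.0000 cont=0.6451 V=0.6451[hold]  S*(2)=-
k=1: j=0 S=120.1386 intr=0.0000 cont=6.4240 V=6.4240[hold]; j=1 S=151.8571 intr=0.0000 cont=1.9210 V=1.9210[hold]  S*(1)=-
k=0: j=0 S=135.0700 intr=0.0000 cont=4.1945 V=4.1945[hold]  S*(0)=-

price = 4.1945
boundary = - - - - - - 66.8807 75.1930 84.5383
tree:
4.1945
6.4240 1.9210
9.6207 3.1683 0.6451
14.0327 5.1344 1.1583 0.1188
19.8357 8.1451 2.0593 0.2344 0.0000
27.0072 12.5835 3.6172 0.4624 0.0000 0.0000
35.1693 18.7958 6.2572 0.9122 0.0000 0.0000 0.0000
42.5626 26.8570 10.6105 1.7997 0.0000 0.0000 0.0000 0.0000
49.1387 35.1693 17.5117 3.5506 0.0000 0.0000 0.0000 0.0000 0.0000
54.9878 42.5626 26.8570 7.0048 0.0000 0.0000 0.0000 0.0000 0.0000 0.0000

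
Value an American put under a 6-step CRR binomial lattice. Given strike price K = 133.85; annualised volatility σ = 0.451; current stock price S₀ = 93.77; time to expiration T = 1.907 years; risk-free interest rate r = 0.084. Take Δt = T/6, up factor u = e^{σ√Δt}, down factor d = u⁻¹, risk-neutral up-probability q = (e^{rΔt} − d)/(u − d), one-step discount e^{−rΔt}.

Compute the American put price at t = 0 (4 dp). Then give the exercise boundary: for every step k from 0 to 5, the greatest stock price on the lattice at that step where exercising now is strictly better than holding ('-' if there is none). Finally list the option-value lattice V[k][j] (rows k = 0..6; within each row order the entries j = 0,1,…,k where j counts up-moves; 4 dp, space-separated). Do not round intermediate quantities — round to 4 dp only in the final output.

price = 43.6873
boundary = - 72.7178 56.3920 72.7178 93.7700 72.7178
tree:
43.6873
61.1322 27.9032
77.4580 42.1349 14.5985
90.1185 61.1322 24.6453 4.9243
99.9366 77.4580 40.0800 9.9054 0.0000
107.5505 90.1185 61.1322 19.9251 0.0000 0.0000
113.4550 99.9366 77.4580 40.0800 0.0000 0.0000 0.0000

Δt=0.31783, u=1.28951, d=0.77549, q=0.48942, disc=e^(-rΔt)=0.97366
k=6 terminal: V=max(K-S,0) → 113.4550 99.9366 77.4580 40.0800 0.0000 0.0000 0.0000
k=5: j=0 S=26.2995 intr=107.5505 cont=104.0242 V=107.5505[EX]; j=1 S=43.7315 intr=90.1185 cont=86.5923 V=90.1185[EX]; j=2 S=72.7178 intr=61.1322 cont=57.6060 V=61.1322[EX]; j=3 S=120.9169 intr=12.9331 cont=19.9251 V=19.9251[hold]; j=4 S=201.0637 intr=0.0000 cont=0.0000 V=0.0000[hold]; j=5 S=334.3338 intr=0.0000 cont=0.0000 V=0.0000[hold]  S*(5)=72.7178
k=4: j=0 S=33.9134 intr=99.9366 cont=96.4104 V=99.9366[EX]; j=1 S=56.3920 intr=77.4580 cont=73.9318 V=77.4580[EX]; j=2 S=93.7700 intr=40.0800 cont=39.8856 V=40.0800[EX]; j=3 S=155.9231 intr=0.0000 cont=9.9054 V=9.9054[hold]; j=4 S=259.2728 intr=0.0000 cont=0.0000 V=0.0000[hold]  S*(4)=93.7700
k=3: j=0 S=43.7315 intr=90.1185 cont=86.5923 V=90.1185[EX]; j=1 S=72.7178 intr=61.1322 cont=57.6060 V=61.1322[EX]; j=2 S=120.9169 intr=12.9331 cont=24.6453 V=24.6453[hold]; j=3 S=201.0637 intr=0.0000 cont=4.9243 V=4.9243[hold]  S*(3)=72.7178
k=2: j=0 S=56.3920 intr=77.4580 cont=73.9318 V=77.4580[EX]; j=1 S=93.7700 intr=40.0800 cont=42.1349 V=42.1349[hold]; j=2 S=155.9231 intr=0.0000 cont=14.5985 V=14.5985[hold]  S*(2)=56.3920
k=1: j=0 S=72.7178 intr=61.1322 cont=58.5852 V=61.1322[EX]; j=1 S=120.9169 intr=12.9331 cont=27.9032 V=27.9032[hold]  S*(1)=72.7178
k=0: j=0 S=93.7700 intr=40.0800 cont=43.6873 V=43.6873[hold]  S*(0)=-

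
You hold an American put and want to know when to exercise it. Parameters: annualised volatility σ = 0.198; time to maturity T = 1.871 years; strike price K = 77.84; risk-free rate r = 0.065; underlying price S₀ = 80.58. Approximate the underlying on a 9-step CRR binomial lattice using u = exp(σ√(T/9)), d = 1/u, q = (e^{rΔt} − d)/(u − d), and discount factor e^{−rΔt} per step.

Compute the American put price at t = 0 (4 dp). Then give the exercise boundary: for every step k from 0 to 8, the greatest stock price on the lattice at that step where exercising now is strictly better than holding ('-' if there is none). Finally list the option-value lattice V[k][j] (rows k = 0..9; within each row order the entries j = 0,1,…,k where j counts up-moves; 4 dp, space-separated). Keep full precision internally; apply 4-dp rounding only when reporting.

price = 4.3723
boundary = - - - 61.4619 56.1563 61.4619 67.2687 61.4619 67.2687
tree:
4.3723
6.9855 2.3650
10.8573 4.0238 1.0806
16.3781 6.6564 1.9923 0.3693
21.6837 10.6499 3.5882 0.7497 0.0706
26.5312 16.3781 6.2760 1.5012 0.1599 0.0000
30.9603 21.6837 10.5713 2.9541 0.3623 0.0000 0.0000
35.0071 26.5312 16.3781 5.6796 0.8210 0.0000 0.0000 0.0000
38.7046 30.9603 21.6837 10.5713 1.8605 0.0000 0.0000 0.0000 0.0000
42.0828 35.0071 26.5312 16.3781 4.2159 0.0000 0.0000 0.0000 0.0000 0.0000

params: Δt=0.20789 u=1.09448 d=0.91368 q=0.55269 e^(-rΔt)=0.98658
t_9 payoffs: 42.0828 35.0071 26.5312 16.3781 4.2159 0.0000 0.0000 0.0000 0.0000 0.0000
t_8: node(8,0) S=39.1354 payoff=38.7046 vs cont=37.6598 → 38.7046 [stop]  node(8,1) S=46.8797 payoff=30.9603 vs cont=29.9156 → 30.9603 [stop]  node(8,2) S=56.1563 payoff=21.6837 vs cont=20.6389 → 21.6837 [stop]  node(8,3) S=67.2687 payoff=10.5713 vs cont=9.5265 → 10.5713 [stop]  node(8,4) S=80.5800 payoff=0.0000 vs cont=1.8605 → 1.8605 [wait]  node(8,5) S=96.5254 payoff=0.0000 vs cont=0.0000 → 0.0000 [wait]  node(8,6) S=115.6261 payoff=0.0000 vs cont=0.0000 → 0.0000 [wait]  node(8,7) S=138.5065 payoff=0.0000 vs cont=0.0000 → 0.0000 [wait]  node(8,8) S=165.9145 payoff=0.0000 vs cont=0.0000 → 0.0000 [wait]  ⇒ S*(8)=67.2687
t_7: node(7,0) S=42.8329 payoff=35.0071 vs cont=33.9624 → 35.0071 [stop]  node(7,1) S=51.3088 payoff=26.5312 vs cont=25.4865 → 26.5312 [stop]  node(7,2) S=61.4619 payoff=16.3781 vs cont=15.3334 → 16.3781 [stop]  node(7,3) S=73.6241 payoff=4.2159 vs cont=5.6796 → 5.6796 [wait]  node(7,4) S=88.1931 payoff=0.0000 vs cont=0.8210 → 0.8210 [wait]  node(7,5) S=105.6449 payoff=0.0000 vs cont=0.0000 → 0.0000 [wait]  node(7,6) S=126.5502 payoff=0.0000 vs cont=0.0000 → 0.0000 [wait]  node(7,7) S=151.5923 payoff=0.0000 vs cont=0.0000 → 0.0000 [wait]  ⇒ S*(7)=61.4619
t_6: node(6,0) S=46.8797 payoff=30.9603 vs cont=29.9156 → 30.9603 [stop]  node(6,1) S=56.1563 payoff=21.6837 vs cont=20.6389 → 21.6837 [stop]  node(6,2) S=67.2687 payoff=10.5713 vs cont=10.3247 → 10.5713 [stop]  node(6,3) S=80.5800 payoff=0.0000 vs cont=2.9541 → 2.9541 [wait]  node(6,4) S=96.5254 payoff=0.0000 vs cont=0.3623 → 0.3623 [wait]  node(6,5) S=115.6261 payoff=0.0000 vs cont=0.0000 → 0.0000 [wait]  node(6,6) S=138.5065 payoff=0.0000 vs cont=0.0000 → 0.0000 [wait]  ⇒ S*(6)=67.2687
t_5: node(5,0) S=51.3088 payoff=26.5312 vs cont=25.4865 → 26.5312 [stop]  node(5,1) S=61.4619 payoff=16.3781 vs cont=15.3334 → 16.3781 [stop]  node(5,2) S=73.6241 payoff=4.2159 vs cont=6.2760 → 6.2760 [wait]  node(5,3) S=88.1931 payoff=0.0000 vs cont=1.5012 → 1.5012 [wait]  node(5,4) S=105.6449 payoff=0.0000 vs cont=0.1599 → 0.1599 [wait]  node(5,5) S=126.5502 payoff=0.0000 vs cont=0.0000 → 0.0000 [wait]  ⇒ S*(5)=61.4619
t_4: node(4,0) S=56.1563 payoff=21.6837 vs cont=20.6389 → 21.6837 [stop]  node(4,1) S=67.2687 payoff=10.5713 vs cont=10.6499 → 10.6499 [wait]  node(4,2) S=80.5800 payoff=0.0000 vs cont=3.5882 → 3.5882 [wait]  node(4,3) S=96.5254 payoff=0.0000 vs cont=0.7497 → 0.7497 [wait]  node(4,4) S=115.6261 payoff=0.0000 vs cont=0.0706 → 0.0706 [wait]  ⇒ S*(4)=56.1563
t_3: node(3,0) S=61.4619 payoff=16.3781 vs cont=15.3762 → 16.3781 [stop]  node(3,1) S=73.6241 payoff=4.2159 vs cont=6.6564 → 6.6564 [wait]  node(3,2) S=88.1931 payoff=0.0000 vs cont=1.9923 → 1.9923 [wait]  node(3,3) S=105.6449 payoff=0.0000 vs cont=0.3693 → 0.3693 [wait]  ⇒ S*(3)=61.4619
t_2: node(2,0) S=67.2687 payoff=10.5713 vs cont=10.8573 → 10.8573 [wait]  node(2,1) S=80.5800 payoff=0.0000 vs cont=4.0238 → 4.0238 [wait]  node(2,2) S=96.5254 payoff=0.0000 vs cont=1.0806 → 1.0806 [wait]  ⇒ S*(2)=-
t_1: node(1,0) S=73.6241 payoff=4.2159 vs cont=6.9855 → 6.9855 [wait]  node(1,1) S=88.1931 payoff=0.0000 vs cont=2.3650 → 2.3650 [wait]  ⇒ S*(1)=-
t_0: node(0,0) S=80.5800 payoff=0.0000 vs cont=4.3723 → 4.3723 [wait]  ⇒ S*(0)=-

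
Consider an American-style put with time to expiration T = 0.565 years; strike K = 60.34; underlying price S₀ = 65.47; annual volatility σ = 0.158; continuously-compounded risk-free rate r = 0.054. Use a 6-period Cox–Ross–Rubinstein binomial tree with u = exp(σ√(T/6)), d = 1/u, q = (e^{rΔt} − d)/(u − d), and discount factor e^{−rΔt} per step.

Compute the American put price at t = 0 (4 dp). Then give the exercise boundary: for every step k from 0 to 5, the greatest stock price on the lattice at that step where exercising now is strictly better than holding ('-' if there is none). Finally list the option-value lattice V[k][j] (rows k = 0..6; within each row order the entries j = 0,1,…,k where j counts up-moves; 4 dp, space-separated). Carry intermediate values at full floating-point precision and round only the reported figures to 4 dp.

Δt=0.09417  u=1.04968  d=0.95267  q=0.54043  discount=0.99493
step 6 (expiry): payoffs max(K−S,0) = 11.3957 6.4118 0.9205 0.0000 0.0000 0.0000 0.0000
step 5: (k=5,j=0): S=51.3758, (K−S)⁺=8.9642, hold=8.6581 ⇒ V=8.9642 exercise | (k=5,j=1): S=56.6073, (K−S)⁺=3.7327, hold=3.4267 ⇒ V=3.7327 exercise | (k=5,j=2): S=62.3714, (K−S)⁺=0.0000, hold=0.4209 ⇒ V=0.4209 continue | (k=5,j=3): S=68.7225, (K−S)⁺=0.0000, hold=0.0000 ⇒ V=0.0000 continue | (k=5,j=4): S=75.7203, (K−S)⁺=0.0000, hold=0.0000 ⇒ V=0.0000 continue | (k=5,j=5): S=83.4307, (K−S)⁺=0.0000, hold=0.0000 ⇒ V=0.0000 continue  boundary S*=56.6073
step 4: (k=4,j=0): S=53.9282, (K−S)⁺=6.4118, hold=6.1058 ⇒ V=6.4118 exercise | (k=4,j=1): S=59.4195, (K−S)⁺=0.9205, hold=1.9330 ⇒ V=1.9330 continue | (k=4,j=2): S=65.4700, (K−S)⁺=0.0000, hold=0.1924 ⇒ V=0.1924 continue | (k=4,j=3): S=72.1366, (K−S)⁺=0.0000, hold=0.0000 ⇒ V=0.0000 continue | (k=4,j=4): S=79.4821, (K−S)⁺=0.0000, hold=0.0000 ⇒ V=0.0000 continue  boundary S*=53.9282
step 3: (k=3,j=0): S=56.6073, (K−S)⁺=3.7327, hold=3.9711 ⇒ V=3.9711 continue | (k=3,j=1): S=62.3714, (K−S)⁺=0.0000, hold=0.9873 ⇒ V=0.9873 continue | (k=3,j=2): S=68.7225, (K−S)⁺=0.0000, hold=0.0880 ⇒ V=0.0880 continue | (k=3,j=3): S=75.7203, (K−S)⁺=0.0000, hold=0.0000 ⇒ V=0.0000 continue  boundary S*=-
step 2: (k=2,j=0): S=59.4195, (K−S)⁺=0.9205, hold=2.3466 ⇒ V=2.3466 continue | (k=2,j=1): S=65.4700, (K−S)⁺=0.0000, hold=0.4988 ⇒ V=0.4988 continue | (k=2,j=2): S=72.1366, (K−S)⁺=0.0000, hold=0.0402 ⇒ V=0.0402 continue  boundary S*=-
step 1: (k=1,j=0): S=62.3714, (K−S)⁺=0.0000, hold=1.3411 ⇒ V=1.3411 continue | (k=1,j=1): S=68.7225, (K−S)⁺=0.0000, hold=0.2497 ⇒ V=0.2497 continue  boundary S*=-
step 0: (k=0,j=0): S=65.4700, (K−S)⁺=0.0000, hold=0.7475 ⇒ V=0.7475 continue  boundary S*=-

price = 0.7475
boundary = - - - - 53.9282 56.6073
tree:
0.7475
1.3411 0.2497
2.3466 0.4988 0.0402
3.9711 0.9873 0.0880 0.0000
6.4118 1.9330 0.1924 0.0000 0.0000
8.9642 3.7327 0.4209 0.0000 0.0000 0.0000
11.3957 6.4118 0.9205 0.0000 0.0000 0.0000 0.0000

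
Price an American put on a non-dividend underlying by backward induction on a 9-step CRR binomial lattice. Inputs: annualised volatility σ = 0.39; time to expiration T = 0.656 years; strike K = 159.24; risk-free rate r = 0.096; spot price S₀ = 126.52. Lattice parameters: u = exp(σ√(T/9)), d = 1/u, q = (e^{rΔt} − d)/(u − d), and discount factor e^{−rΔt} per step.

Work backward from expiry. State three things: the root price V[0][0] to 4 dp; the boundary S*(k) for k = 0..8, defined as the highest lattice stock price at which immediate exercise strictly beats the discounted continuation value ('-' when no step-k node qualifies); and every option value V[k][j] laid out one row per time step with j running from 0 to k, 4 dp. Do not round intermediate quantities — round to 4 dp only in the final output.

Δt=0.07289, u=1.11103, d=0.90006, q=0.50698, disc=e^(-rΔt)=0.99303
k=9 terminal: V=max(K-S,0) → 110.1933 98.6968 84.5056 66.9880 45.3642 18.6719 0.0000 0.0000 0.0000 0.0000
k=8: j=0 S=54.4926 intr=104.7474 cont=103.6371 V=104.7474[EX]; j=1 S=67.2656 intr=91.9744 cont=90.8641 V=91.9744[EX]; j=2 S=83.0325 intr=76.2075 cont=75.0971 V=76.2075[EX]; j=3 S=102.4952 intr=56.7448 cont=55.6344 V=56.7448[EX]; j=4 S=126.5200 intr=32.7200 cont=31.6096 V=32.7200[EX]; j=5 S=156.1761 intr=3.0639 cont=9.1413 V=9.1413[hold]; j=6 S=192.7836 intr=0.0000 cont=0.0000 V=0.0000[hold]; j=7 S=237.9718 intr=0.0000 cont=0.0000 V=0.0000[hold]; j=8 S=293.7521 intr=0.0000 cont=0.0000 V=0.0000[hold]  S*(8)=126.5200
k=7: j=0 S=60.5432 intr=98.6968 cont=97.5865 V=98.6968[EX]; j=1 S=74.7344 intr=84.5056 cont=83.3952 V=84.5056[EX]; j=2 S=92.2520 intr=66.9880 cont=65.8776 V=66.9880[EX]; j=3 S=113.8758 intr=45.3642 cont=44.2538 V=45.3642[EX]; j=4 S=140.5681 intr=18.6719 cont=20.6212 V=20.6212[hold]; j=5 S=173.5171 intr=0.0000 cont=4.4754 V=4.4754[hold]; j=6 S=214.1893 intr=0.0000 cont=0.0000 V=0.0000[hold]; j=7 S=264.3950 intr=0.0000 cont=0.0000 V=0.0000[hold]  S*(7)=113.8758
k=6: j=0 S=67.2656 intr=91.9744 cont=90.8641 V=91.9744[EX]; j=1 S=83.0325 intr=76.2075 cont=75.0971 V=76.2075[EX]; j=2 S=102.4952 intr=56.7448 cont=55.6344 V=56.7448[EX]; j=3 S=126.5200 intr=32.7200 cont=32.5910 V=32.7200[EX]; j=4 S=156.1761 intr=3.0639 cont=12.3488 V=12.3488[hold]; j=5 S=192.7836 intr=0.0000 cont=2.1911 V=2.1911[hold]; j=6 S=237.9718 intr=0.0000 cont=0.0000 V=0.0000[hold]  S*(6)=126.5200
k=5: j=0 S=74.7344 intr=84.5056 cont=83.3952 V=84.5056[EX]; j=1 S=92.2520 intr=66.9880 cont=65.8776 V=66.9880[EX]; j=2 S=113.8758 intr=45.3642 cont=44.2538 V=45.3642[EX]; j=3 S=140.5681 intr=18.6719 cont=22.2360 V=22.2360[hold]; j=4 S=173.5171 intr=0.0000 cont=7.1488 V=7.1488[hold]; j=5 S=214.1893 intr=0.0000 cont=1.0727 V=1.0727[hold]  S*(5)=113.8758
k=4: j=0 S=83.0325 intr=76.2075 cont=75.0971 V=76.2075[EX]; j=1 S=102.4952 intr=56.7448 cont=55.6344 V=56.7448[EX]; j=2 S=126.5200 intr=32.7200 cont=33.4040 V=33.4040[hold]; j=3 S=156.1761 intr=3.0639 cont=14.4853 V=14.4853[hold]; j=4 S=192.7836 intr=0.0000 cont=4.0399 V=4.0399[hold]  S*(4)=102.4952
k=3: j=0 S=92.2520 intr=66.9880 cont=65.8776 V=66.9880[EX]; j=1 S=113.8758 intr=45.3642 cont=44.5982 V=45.3642[EX]; j=2 S=140.5681 intr=18.6719 cont=23.6465 V=23.6465[hold]; j=3 S=173.5171 intr=0.0000 cont=9.1256 V=9.1256[hold]  S*(3)=113.8758
k=2: j=0 S=102.4952 intr=56.7448 cont=55.6344 V=56.7448[EX]; j=1 S=126.5200 intr=32.7200 cont=34.1141 V=34.1141[hold]; j=2 S=156.1761 intr=3.0639 cont=16.1710 V=16.1710[hold]  S*(2)=102.4952
k=1: j=0 S=113.8758 intr=45.3642 cont=44.9557 V=45.3642[EX]; j=1 S=140.5681 intr=18.6719 cont=24.8428 V=24.8428[hold]  S*(1)=113.8758
k=0: j=0 S=126.5200 intr=32.7200 cont=34.7164 V=34.7164[hold]  S*(0)=-

price = 34.7164
boundary = - 113.8758 102.4952 113.8758 102.4952 113.8758 126.5200 113.8758 126.5200
tree:
34.7164
45.3642 24.8428
56.7448 34.1141 16.1710
66.9880 45.3642 23.6465 9.1256
76.2075 56.7448 33.4040 14.4853 4.0399
84.5056 66.9880 45.3642 22.2360 7.1488 1.0727
91.9744 76.2075 56.7448 32.7200 12.3488 2.1911 0.0000
98.6968 84.5056 66.9880 45.3642 20.6212 4.4754 0.0000 0.0000
104.7474 91.9744 76.2075 56.7448 32.7200 9.1413 0.0000 0.0000 0.0000
110.1933 98.6968 84.5056 66.9880 45.3642 18.6719 0.0000 0.0000 0.0000 0.0000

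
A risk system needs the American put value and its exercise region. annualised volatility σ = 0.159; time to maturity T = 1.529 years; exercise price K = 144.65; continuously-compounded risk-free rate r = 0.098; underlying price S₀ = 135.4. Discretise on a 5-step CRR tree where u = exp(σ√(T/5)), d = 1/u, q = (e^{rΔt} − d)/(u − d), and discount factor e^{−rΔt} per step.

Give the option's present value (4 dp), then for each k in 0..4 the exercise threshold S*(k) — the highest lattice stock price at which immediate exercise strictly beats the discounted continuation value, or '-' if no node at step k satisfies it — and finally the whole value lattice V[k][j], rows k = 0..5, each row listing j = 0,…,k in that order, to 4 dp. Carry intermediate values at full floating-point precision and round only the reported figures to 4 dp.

price = 9.4004
boundary = - 124.0032 135.4000 124.0032 135.4000
tree:
9.4004
20.6468 3.8056
31.0843 9.2500 1.0623
40.6432 20.6468 3.1347 0.0000
49.3976 31.0843 9.2500 0.0000 0.0000
57.4151 40.6432 20.6468 0.0000 0.0000 0.0000

Δt=0.30580  u=1.09191  d=0.91583  q=0.65081  discount=0.97048
step 5 (expiry): payoffs max(K−S,0) = 57.4151 40.6432 20.6468 0.0000 0.0000 0.0000
step 4: (k=4,j=0): S=95.2524, (K−S)⁺=49.3976, hold=45.1270 ⇒ V=49.3976 exercise | (k=4,j=1): S=113.5657, (K−S)⁺=31.0843, hold=26.8136 ⇒ V=31.0843 exercise | (k=4,j=2): S=135.4000, (K−S)⁺=9.2500, hold=6.9968 ⇒ V=9.2500 exercise | (k=4,j=3): S=161.4321, (K−S)⁺=0.0000, hold=0.0000 ⇒ V=0.0000 continue | (k=4,j=4): S=192.4692, (K−S)⁺=0.0000, hold=0.0000 ⇒ V=0.0000 continue  boundary S*=135.4000
step 3: (k=3,j=0): S=104.0068, (K−S)⁺=40.6432, hold=36.3726 ⇒ V=40.6432 exercise | (k=3,j=1): S=124.0032, (K−S)⁺=20.6468, hold=16.3761 ⇒ V=20.6468 exercise | (k=3,j=2): S=147.8442, (K−S)⁺=0.0000, hold=3.1347 ⇒ V=3.1347 continue | (k=3,j=3): S=176.2689, (K−S)⁺=0.0000, hold=0.0000 ⇒ V=0.0000 continue  boundary S*=124.0032
step 2: (k=2,j=0): S=113.5657, (K−S)⁺=31.0843, hold=26.8136 ⇒ V=31.0843 exercise | (k=2,j=1): S=135.4000, (K−S)⁺=9.2500, hold=8.9767 ⇒ V=9.2500 exercise | (k=2,j=2): S=161.4321, (K−S)⁺=0.0000, hold=1.0623 ⇒ V=1.0623 continue  boundary S*=135.4000
step 1: (k=1,j=0): S=124.0032, (K−S)⁺=20.6468, hold=16.3761 ⇒ V=20.6468 exercise | (k=1,j=1): S=147.8442, (K−S)⁺=0.0000, hold=3.8056 ⇒ V=3.8056 continue  boundary S*=124.0032
step 0: (k=0,j=0): S=135.4000, (K−S)⁺=9.2500, hold=9.4004 ⇒ V=9.4004 continue  boundary S*=-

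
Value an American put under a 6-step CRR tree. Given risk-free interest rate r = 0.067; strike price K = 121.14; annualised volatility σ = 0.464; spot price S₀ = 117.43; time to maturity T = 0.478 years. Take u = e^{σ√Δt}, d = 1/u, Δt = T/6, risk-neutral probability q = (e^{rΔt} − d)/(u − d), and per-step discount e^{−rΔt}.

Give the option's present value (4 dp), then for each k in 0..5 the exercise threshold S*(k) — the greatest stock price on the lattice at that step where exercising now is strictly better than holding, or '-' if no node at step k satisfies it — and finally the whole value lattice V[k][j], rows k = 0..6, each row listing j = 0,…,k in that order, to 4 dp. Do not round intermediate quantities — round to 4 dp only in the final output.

price = 15.4123
boundary = - - - 79.2769 90.3699 103.0153
tree:
15.4123
22.3858 8.2555
31.3285 13.2369 3.1130
41.8631 20.6054 5.6414 0.4910
51.5945 30.7701 10.1533 0.9634 0.0000
60.1313 41.8631 18.1247 1.8906 0.0000 0.0000
67.6203 51.5945 30.7701 3.7100 0.0000 0.0000 0.0000

Δt=0.07967  u=1.13993  d=0.87725  q=0.48768  discount=0.99468
step 6 (expiry): payoffs max(K−S,0) = 67.6203 51.5945 30.7701 3.7100 0.0000 0.0000 0.0000
step 5: (k=5,j=0): S=61.0087, (K−S)⁺=60.1313, hold=59.4865 ⇒ V=60.1313 exercise | (k=5,j=1): S=79.2769, (K−S)⁺=41.8631, hold=41.2182 ⇒ V=41.8631 exercise | (k=5,j=2): S=103.0153, (K−S)⁺=18.1247, hold=17.4799 ⇒ V=18.1247 exercise | (k=5,j=3): S=133.8618, (K−S)⁺=0.0000, hold=1.8906 ⇒ V=1.8906 continue | (k=5,j=4): S=173.9449, (K−S)⁺=0.0000, hold=0.0000 ⇒ V=0.0000 continue | (k=5,j=5): S=226.0303, (K−S)⁺=0.0000, hold=0.0000 ⇒ V=0.0000 continue  boundary S*=103.0153
step 4: (k=4,j=0): S=69.5455, (K−S)⁺=51.5945, hold=50.9496 ⇒ V=51.5945 exercise | (k=4,j=1): S=90.3699, (K−S)⁺=30.7701, hold=30.1252 ⇒ V=30.7701 exercise | (k=4,j=2): S=117.4300, (K−S)⁺=3.7100, hold=10.1533 ⇒ V=10.1533 continue | (k=4,j=3): S=152.5928, (K−S)⁺=0.0000, hold=0.9634 ⇒ V=0.9634 continue | (k=4,j=4): S=198.2847, (K−S)⁺=0.0000, hold=0.0000 ⇒ V=0.0000 continue  boundary S*=90.3699
step 3: (k=3,j=0): S=79.2769, (K−S)⁺=41.8631, hold=41.2182 ⇒ V=41.8631 exercise | (k=3,j=1): S=103.0153, (K−S)⁺=18.1247, hold=20.6054 ⇒ V=20.6054 continue | (k=3,j=2): S=133.8618, (K−S)⁺=0.0000, hold=5.6414 ⇒ V=5.6414 continue | (k=3,j=3): S=173.9449, (K−S)⁺=0.0000, hold=0.4910 ⇒ V=0.4910 continue  boundary S*=79.2769
step 2: (k=2,j=0): S=90.3699, (K−S)⁺=30.7701, hold=31.3285 ⇒ V=31.3285 continue | (k=2,j=1): S=117.4300, (K−S)⁺=3.7100, hold=13.2369 ⇒ V=13.2369 continue | (k=2,j=2): S=152.5928, (K−S)⁺=0.0000, hold=3.1130 ⇒ V=3.1130 continue  boundary S*=-
step 1: (k=1,j=0): S=103.0153, (K−S)⁺=18.1247, hold=22.3858 ⇒ V=22.3858 continue | (k=1,j=1): S=133.8618, (K−S)⁺=0.0000, hold=8.2555 ⇒ V=8.2555 continue  boundary S*=-
step 0: (k=0,j=0): S=117.4300, (K−S)⁺=3.7100, hold=15.4123 ⇒ V=15.4123 continue  boundary S*=-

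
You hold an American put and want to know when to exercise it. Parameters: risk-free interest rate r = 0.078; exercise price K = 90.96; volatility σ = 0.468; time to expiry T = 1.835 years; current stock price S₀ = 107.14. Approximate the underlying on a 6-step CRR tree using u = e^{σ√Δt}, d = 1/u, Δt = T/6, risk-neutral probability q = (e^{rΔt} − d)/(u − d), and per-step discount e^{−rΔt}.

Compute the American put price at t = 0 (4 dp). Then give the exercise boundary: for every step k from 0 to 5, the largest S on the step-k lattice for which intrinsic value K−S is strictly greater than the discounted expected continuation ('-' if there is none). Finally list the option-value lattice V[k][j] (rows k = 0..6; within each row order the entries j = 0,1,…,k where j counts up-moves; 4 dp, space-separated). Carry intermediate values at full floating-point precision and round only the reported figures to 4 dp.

Δt=0.30583, u=1.29539, d=0.77197, q=0.48178, disc=e^(-rΔt)=0.97643
k=6 terminal: V=max(K-S,0) → 68.2853 52.9108 27.1118 0.0000 0.0000 0.0000 0.0000
k=5: j=0 S=29.3727 intr=61.5873 cont=59.4431 V=61.5873[EX]; j=1 S=49.2886 intr=41.6714 cont=39.5272 V=41.6714[EX]; j=2 S=82.7085 intr=8.2515 cont=13.7188 V=13.7188[hold]; j=3 S=138.7884 intr=0.0000 cont=0.0000 V=0.0000[hold]; j=4 S=232.8930 intr=0.0000 cont=0.0000 V=0.0000[hold]; j=5 S=390.8047 intr=0.0000 cont=0.0000 V=0.0000[hold]  S*(5)=49.2886
k=4: j=0 S=38.0492 intr=52.9108 cont=50.7667 V=52.9108[EX]; j=1 S=63.8482 intr=27.1118 cont=27.5396 V=27.5396[hold]; j=2 S=107.1400 intr=0.0000 cont=6.9418 V=6.9418[hold]; j=3 S=179.7856 intr=0.0000 cont=0.0000 V=0.0000[hold]; j=4 S=301.6881 intr=0.0000 cont=0.0000 V=0.0000[hold]  S*(4)=38.0492
k=3: j=0 S=49.2886 intr=41.6714 cont=39.7284 V=41.6714[EX]; j=1 S=82.7085 intr=8.2515 cont=17.2008 V=17.2008[hold]; j=2 S=138.7884 intr=0.0000 cont=3.5126 V=3.5126[hold]; j=3 S=232.8930 intr=0.0000 cont=0.0000 V=0.0000[hold]  S*(3)=49.2886
k=2: j=0 S=63.8482 intr=27.1118 cont=29.1776 V=29.1776[hold]; j=1 S=107.1400 intr=0.0000 cont=10.3561 V=10.3561[hold]; j=2 S=179.7856 intr=0.0000 cont=1.7774 V=1.7774[hold]  S*(2)=-
k=1: j=0 S=82.7085 intr=8.2515 cont=19.6358 V=19.6358[hold]; j=1 S=138.7884 intr=0.0000 cont=6.0764 V=6.0764[hold]  S*(1)=-
k=0: j=0 S=107.1400 intr=0.0000 cont=12.7943 V=12.7943[hold]  S*(0)=-

price = 12.7943
boundary = - - - 49.2886 38.0492 49.2886
tree:
12.7943
19.6358 6.0764
29.1776 10.3561 1.7774
41.6714 17.2008 3.5126 0.0000
52.9108 27.5396 6.9418 0.0000 0.0000
61.5873 41.6714 13.7188 0.0000 0.0000 0.0000
68.2853 52.9108 27.1118 0.0000 0.0000 0.0000 0.0000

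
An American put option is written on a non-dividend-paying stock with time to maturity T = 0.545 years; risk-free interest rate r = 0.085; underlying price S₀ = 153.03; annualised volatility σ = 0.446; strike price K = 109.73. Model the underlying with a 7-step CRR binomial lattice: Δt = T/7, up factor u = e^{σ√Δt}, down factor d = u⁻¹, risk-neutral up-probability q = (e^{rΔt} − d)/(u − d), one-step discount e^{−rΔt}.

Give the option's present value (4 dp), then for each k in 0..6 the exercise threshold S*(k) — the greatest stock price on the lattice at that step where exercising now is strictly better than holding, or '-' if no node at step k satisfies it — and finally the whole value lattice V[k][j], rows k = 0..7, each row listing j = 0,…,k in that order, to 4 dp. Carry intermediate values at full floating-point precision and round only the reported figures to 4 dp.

Δt=0.07786  u=1.13252  d=0.88299  q=0.49554  discount=0.99340
step 7 (expiry): payoffs max(K−S,0) = 45.6901 27.5921 4.3795 0.0000 0.0000 0.0000 0.0000 0.0000
step 6: (k=6,j=0): S=72.5265, (K−S)⁺=37.2035, hold=36.4797 ⇒ V=37.2035 exercise | (k=6,j=1): S=93.0230, (K−S)⁺=16.7070, hold=15.9833 ⇒ V=16.7070 exercise | (k=6,j=2): S=119.3118, (K−S)⁺=0.0000, hold=2.1947 ⇒ V=2.1947 continue | (k=6,j=3): S=153.0300, (K−S)⁺=0.0000, hold=0.0000 ⇒ V=0.0000 continue | (k=6,j=4): S=196.2772, (K−S)⁺=0.0000, hold=0.0000 ⇒ V=0.0000 continue | (k=6,j=5): S=251.7462, (K−S)⁺=0.0000, hold=0.0000 ⇒ V=0.0000 continue | (k=6,j=6): S=322.8912, (K−S)⁺=0.0000, hold=0.0000 ⇒ V=0.0000 continue  boundary S*=93.0230
step 5: (k=5,j=0): S=82.1379, (K−S)⁺=27.5921, hold=26.8683 ⇒ V=27.5921 exercise | (k=5,j=1): S=105.3505, (K−S)⁺=4.3795, hold=9.4529 ⇒ V=9.4529 continue | (k=5,j=2): S=135.1232, (K−S)⁺=0.0000, hold=1.0998 ⇒ V=1.0998 continue | (k=5,j=3): S=173.3098, (K−S)⁺=0.0000, hold=0.0000 ⇒ V=0.0000 continue | (k=5,j=4): S=222.2882, (K−S)⁺=0.0000, hold=0.0000 ⇒ V=0.0000 continue | (k=5,j=5): S=285.1081, (K−S)⁺=0.0000, hold=0.0000 ⇒ V=0.0000 continue  boundary S*=82.1379
step 4: (k=4,j=0): S=93.0230, (K−S)⁺=16.7070, hold=18.4807 ⇒ V=18.4807 continue | (k=4,j=1): S=119.3118, (K−S)⁺=0.0000, hold=5.2786 ⇒ V=5.2786 continue | (k=4,j=2): S=153.0300, (K−S)⁺=0.0000, hold=0.5512 ⇒ V=0.5512 continue | (k=4,j=3): S=196.2772, (K−S)⁺=0.0000, hold=0.0000 ⇒ V=0.0000 continue | (k=4,j=4): S=251.7462, (K−S)⁺=0.0000, hold=0.0000 ⇒ V=0.0000 continue  boundary S*=-
step 3: (k=3,j=0): S=105.3505, (K−S)⁺=4.3795, hold=11.8598 ⇒ V=11.8598 continue | (k=3,j=1): S=135.1232, (K−S)⁺=0.0000, hold=2.9166 ⇒ V=2.9166 continue | (k=3,j=2): S=173.3098, (K−S)⁺=0.0000, hold=0.2762 ⇒ V=0.2762 continue | (k=3,j=3): S=222.2882, (K−S)⁺=0.0000, hold=0.0000 ⇒ V=0.0000 continue  boundary S*=-
step 2: (k=2,j=0): S=119.3118, (K−S)⁺=0.0000, hold=7.3791 ⇒ V=7.3791 continue | (k=2,j=1): S=153.0300, (K−S)⁺=0.0000, hold=1.5976 ⇒ V=1.5976 continue | (k=2,j=2): S=196.2772, (K−S)⁺=0.0000, hold=0.1384 ⇒ V=0.1384 continue  boundary S*=-
step 1: (k=1,j=0): S=135.1232, (K−S)⁺=0.0000, hold=4.4844 ⇒ V=4.4844 continue | (k=1,j=1): S=173.3098, (K−S)⁺=0.0000, hold=0.8687 ⇒ V=0.8687 continue  boundary S*=-
step 0: (k=0,j=0): S=153.0300, (K−S)⁺=0.0000, hold=2.6749 ⇒ V=2.6749 continue  boundary S*=-

price = 2.6749
boundary = - - - - - 82.1379 93.0230
tree:
2.6749
4.4844 0.8687
7.3791 1.5976 0.1384
11.8598 2.9166 0.2762 0.0000
18.4807 5.2786 0.5512 0.0000 0.0000
27.5921 9.4529 1.0998 0.0000 0.0000 0.0000
37.2035 16.7070 2.1947 0.0000 0.0000 0.0000 0.0000
45.6901 27.5921 4.3795 0.0000 0.0000 0.0000 0.0000 0.0000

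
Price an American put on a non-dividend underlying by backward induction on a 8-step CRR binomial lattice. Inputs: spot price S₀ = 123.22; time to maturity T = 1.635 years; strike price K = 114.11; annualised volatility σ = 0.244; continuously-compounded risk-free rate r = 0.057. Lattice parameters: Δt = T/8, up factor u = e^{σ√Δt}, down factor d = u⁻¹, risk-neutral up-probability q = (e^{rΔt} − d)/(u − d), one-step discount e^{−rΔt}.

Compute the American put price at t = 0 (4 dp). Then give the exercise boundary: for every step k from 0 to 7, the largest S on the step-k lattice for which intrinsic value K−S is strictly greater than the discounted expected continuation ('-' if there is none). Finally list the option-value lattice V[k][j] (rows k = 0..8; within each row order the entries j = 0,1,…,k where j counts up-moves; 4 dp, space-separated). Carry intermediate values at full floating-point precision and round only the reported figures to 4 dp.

price = 7.3459
boundary = - - - 88.5042 79.2607 88.5042 79.2607 88.5042
tree:
7.3459
11.5007 3.7575
17.4665 6.3695 1.4824
25.6058 10.5054 2.7763 0.3470
34.8493 16.7503 5.0999 0.7398 0.0000
43.1273 25.6058 9.1263 1.5772 0.0000 0.0000
50.5408 34.8493 15.7338 3.3626 0.0000 0.0000 0.0000
57.1801 43.1273 25.6058 7.1691 0.0000 0.0000 0.0000 0.0000
63.1259 50.5408 34.8493 15.2844 0.0000 0.0000 0.0000 0.0000 0.0000

Δt=0.20438, u=1.11662, d=0.89556, q=0.52546, disc=e^(-rΔt)=0.98842
k=8 terminal: V=max(K-S,0) → 63.1259 50.5408 34.8493 15.2844 0.0000 0.0000 0.0000 0.0000 0.0000
k=7: j=0 S=56.9299 intr=57.1801 cont=55.8585 V=57.1801[EX]; j=1 S=70.9827 intr=43.1273 cont=41.8057 V=43.1273[EX]; j=2 S=88.5042 intr=25.6058 cont=24.2842 V=25.6058[EX]; j=3 S=110.3508 intr=3.7592 cont=7.1691 V=7.1691[hold]; j=4 S=137.5900 intr=0.0000 cont=0.0000 V=0.0000[hold]; j=5 S=171.5531 intr=0.0000 cont=0.0000 V=0.0000[hold]; j=6 S=213.8997 intr=0.0000 cont=0.0000 V=0.0000[hold]; j=7 S=266.6992 intr=0.0000 cont=0.0000 V=0.0000[hold]  S*(7)=88.5042
k=6: j=0 S=63.5692 intr=50.5408 cont=49.2192 V=50.5408[EX]; j=1 S=79.2607 intr=34.8493 cont=33.5277 V=34.8493[EX]; j=2 S=98.8256 intr=15.2844 cont=15.7338 V=15.7338[hold]; j=3 S=123.2200 intr=0.0000 cont=3.3626 V=3.3626[hold]; j=4 S=153.6359 intr=0.0000 cont=0.0000 V=0.0000[hold]; j=5 S=191.5598 intr=0.0000 cont=0.0000 V=0.0000[hold]; j=6 S=238.8449 intr=0.0000 cont=0.0000 V=0.0000[hold]  S*(6)=79.2607
k=5: j=0 S=70.9827 intr=43.1273 cont=41.8057 V=43.1273[EX]; j=1 S=88.5042 intr=25.6058 cont=24.5176 V=25.6058[EX]; j=2 S=110.3508 intr=3.7592 cont=9.1263 V=9.1263[hold]; j=3 S=137.5900 intr=0.0000 cont=1.5772 V=1.5772[hold]; j=4 S=171.5531 intr=0.0000 cont=0.0000 V=0.0000[hold]; j=5 S=213.8997 intr=0.0000 cont=0.0000 V=0.0000[hold]  S*(5)=88.5042
k=4: j=0 S=79.2607 intr=34.8493 cont=33.5277 V=34.8493[EX]; j=1 S=98.8256 intr=15.2844 cont=16.7503 V=16.7503[hold]; j=2 S=123.2200 intr=0.0000 cont=5.0999 V=5.0999[hold]; j=3 S=153.6359 intr=0.0000 cont=0.7398 V=0.7398[hold]; j=4 S=191.5598 intr=0.0000 cont=0.0000 V=0.0000[hold]  S*(4)=79.2607
k=3: j=0 S=88.5042 intr=25.6058 cont=25.0456 V=25.6058[EX]; j=1 S=110.3508 intr=3.7592 cont=10.5054 V=10.5054[hold]; j=2 S=137.5900 intr=0.0000 cont=2.7763 V=2.7763[hold]; j=3 S=171.5531 intr=0.0000 cont=0.3470 V=0.3470[hold]  S*(3)=88.5042
k=2: j=0 S=98.8256 intr=15.2844 cont=17.4665 V=17.4665[hold]; j=1 S=123.2200 intr=0.0000 cont=6.3695 V=6.3695[hold]; j=2 S=153.6359 intr=0.0000 cont=1.4824 V=1.4824[hold]  S*(2)=-
k=1: j=0 S=110.3508 intr=3.7592 cont=11.5007 V=11.5007[hold]; j=1 S=137.5900 intr=0.0000 cont=3.7575 V=3.7575[hold]  S*(1)=-
k=0: j=0 S=123.2200 intr=0.0000 cont=7.3459 V=7.3459[hold]  S*(0)=-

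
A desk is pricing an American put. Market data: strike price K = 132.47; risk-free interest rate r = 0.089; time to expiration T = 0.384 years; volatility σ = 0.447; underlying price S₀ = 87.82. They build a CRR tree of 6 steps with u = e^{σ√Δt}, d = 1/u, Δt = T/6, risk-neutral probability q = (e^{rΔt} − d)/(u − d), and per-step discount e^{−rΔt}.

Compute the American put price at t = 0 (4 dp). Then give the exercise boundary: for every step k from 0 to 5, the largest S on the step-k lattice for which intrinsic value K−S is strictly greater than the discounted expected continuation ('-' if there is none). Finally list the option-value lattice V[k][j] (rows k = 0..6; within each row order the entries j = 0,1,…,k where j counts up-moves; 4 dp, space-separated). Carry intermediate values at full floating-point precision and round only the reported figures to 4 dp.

price = 44.6500
boundary = 87.8200 78.4300 87.8200 98.3342 87.8200 98.3342
tree:
44.6500
54.0400 34.2054
62.4260 44.6500 24.0262
69.9154 54.0400 34.1358 14.0692
76.6039 62.4260 44.6500 22.6012 5.5947
82.5773 69.9154 54.0400 34.1358 11.1854 0.0000
87.9120 76.6039 62.4260 44.6500 22.3627 0.0000 0.0000

Δt=0.06400  u=1.11972  d=0.89308  q=0.49696  discount=0.99432
step 6 (expiry): payoffs max(K−S,0) = 87.9120 76.6039 62.4260 44.6500 22.3627 0.0000 0.0000
step 5: (k=5,j=0): S=49.8927, (K−S)⁺=82.5773, hold=81.8249 ⇒ V=82.5773 exercise | (k=5,j=1): S=62.5546, (K−S)⁺=69.9154, hold=69.1630 ⇒ V=69.9154 exercise | (k=5,j=2): S=78.4300, (K−S)⁺=54.0400, hold=53.2876 ⇒ V=54.0400 exercise | (k=5,j=3): S=98.3342, (K−S)⁺=34.1358, hold=33.3834 ⇒ V=34.1358 exercise | (k=5,j=4): S=123.2899, (K−S)⁺=9.1801, hold=11.1854 ⇒ V=11.1854 continue | (k=5,j=5): S=154.5789, (K−S)⁺=0.0000, hold=0.0000 ⇒ V=0.0000 continue  boundary S*=98.3342
step 4: (k=4,j=0): S=55.8661, (K−S)⁺=76.6039, hold=75.8515 ⇒ V=76.6039 exercise | (k=4,j=1): S=70.0440, (K−S)⁺=62.4260, hold=61.6736 ⇒ V=62.4260 exercise | (k=4,j=2): S=87.8200, (K−S)⁺=44.6500, hold=43.8976 ⇒ V=44.6500 exercise | (k=4,j=3): S=110.1073, (K−S)⁺=22.3627, hold=22.6012 ⇒ V=22.6012 continue | (k=4,j=4): S=138.0508, (K−S)⁺=0.0000, hold=5.5947 ⇒ V=5.5947 continue  boundary S*=87.8200
step 3: (k=3,j=0): S=62.5546, (K−S)⁺=69.9154, hold=69.1630 ⇒ V=69.9154 exercise | (k=3,j=1): S=78.4300, (K−S)⁺=54.0400, hold=53.2876 ⇒ V=54.0400 exercise | (k=3,j=2): S=98.3342, (K−S)⁺=34.1358, hold=33.5012 ⇒ V=34.1358 exercise | (k=3,j=3): S=123.2899, (K−S)⁺=9.1801, hold=14.0692 ⇒ V=14.0692 continue  boundary S*=98.3342
step 2: (k=2,j=0): S=70.0440, (K−S)⁺=62.4260, hold=61.6736 ⇒ V=62.4260 exercise | (k=2,j=1): S=87.8200, (K−S)⁺=44.6500, hold=43.8976 ⇒ V=44.6500 exercise | (k=2,j=2): S=110.1073, (K−S)⁺=22.3627, hold=24.0262 ⇒ V=24.0262 continue  boundary S*=87.8200
step 1: (k=1,j=0): S=78.4300, (K−S)⁺=54.0400, hold=53.2876 ⇒ V=54.0400 exercise | (k=1,j=1): S=98.3342, (K−S)⁺=34.1358, hold=34.2054 ⇒ V=34.2054 continue  boundary S*=78.4300
step 0: (k=0,j=0): S=87.8200, (K−S)⁺=44.6500, hold=43.9320 ⇒ V=44.6500 exercise  boundary S*=87.8200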